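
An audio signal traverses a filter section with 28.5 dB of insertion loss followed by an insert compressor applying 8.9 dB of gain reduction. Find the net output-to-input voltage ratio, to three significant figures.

Net gain = (−28.5) + (−8.9) = -37.4 dB.
Voltage ratio = 10^(-37.4/20) = 0.0135.

0.0135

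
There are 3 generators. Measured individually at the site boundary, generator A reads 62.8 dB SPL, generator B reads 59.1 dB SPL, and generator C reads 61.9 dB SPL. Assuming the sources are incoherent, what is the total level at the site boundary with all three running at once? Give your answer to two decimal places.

Incoherent sources sum as intensities:
L_total = 10·log₁₀(10^(62.8/10) + 10^(59.1/10) + 10^(61.9/10)) = 10·log₁₀(4267000) = 66.30 dB SPL.

66.30 dB SPL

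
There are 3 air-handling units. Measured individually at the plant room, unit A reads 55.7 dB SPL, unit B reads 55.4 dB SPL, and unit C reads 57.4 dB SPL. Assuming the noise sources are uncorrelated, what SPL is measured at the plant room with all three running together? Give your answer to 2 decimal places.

61.03 dB SPL

Incoherent sources sum as intensities:
L_total = 10·log₁₀(10^(55.7/10) + 10^(55.4/10) + 10^(57.4/10)) = 10·log₁₀(1268000) = 61.03 dB SPL.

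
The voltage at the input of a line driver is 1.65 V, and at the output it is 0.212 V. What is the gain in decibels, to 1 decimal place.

Voltage is an amplitude quantity, so gain = 20·log₁₀(V_out/V_in).
20·log₁₀(0.212/1.65) = 20·log₁₀(0.1285) = -17.8 dB.

-17.8 dB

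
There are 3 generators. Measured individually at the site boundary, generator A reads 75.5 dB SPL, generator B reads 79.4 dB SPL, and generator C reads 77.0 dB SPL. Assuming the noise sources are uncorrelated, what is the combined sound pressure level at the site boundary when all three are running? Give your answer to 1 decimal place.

82.4 dB SPL

Add the sources as powers (linear), then convert back to dB:
L_total = 10·log₁₀(10^(75.5/10) + 10^(79.4/10) + 10^(77.0/10)) = 10·log₁₀(172700000) = 82.4 dB SPL.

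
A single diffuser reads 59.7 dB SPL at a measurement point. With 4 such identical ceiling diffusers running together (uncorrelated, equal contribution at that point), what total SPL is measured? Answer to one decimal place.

65.7 dB SPL

4 equal incoherent sources raise the level by 10·log₁₀(4) = 6.02 dB.
L_total = 59.7 + 6.02 = 65.7 dB SPL.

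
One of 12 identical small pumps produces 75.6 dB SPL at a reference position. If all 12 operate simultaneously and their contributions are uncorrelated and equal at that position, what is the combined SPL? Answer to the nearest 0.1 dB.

86.4 dB SPL

12 equal incoherent sources raise the level by 10·log₁₀(12) = 10.79 dB.
L_total = 75.6 + 10.79 = 86.4 dB SPL.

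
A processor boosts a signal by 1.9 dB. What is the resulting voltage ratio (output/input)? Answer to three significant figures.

Voltage ratio = 10^(dB/20).
10^(1.9/20) = 10^(0.09500) = 1.24.

1.24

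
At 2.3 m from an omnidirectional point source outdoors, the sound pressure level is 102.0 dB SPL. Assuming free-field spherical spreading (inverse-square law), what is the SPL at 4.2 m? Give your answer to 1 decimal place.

96.8 dB SPL

For a point source in a free field, ΔL = −20·log₁₀(d₂/d₁).
ΔL = −20·log₁₀(4.2/2.3) = -5.23 dB, so L₂ = 102.0 + (-5.23) = 96.8 dB SPL.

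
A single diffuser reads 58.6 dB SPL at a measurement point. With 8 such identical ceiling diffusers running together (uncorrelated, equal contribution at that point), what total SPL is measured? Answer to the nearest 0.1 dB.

8 equal incoherent sources raise the level by 10·log₁₀(8) = 9.03 dB.
L_total = 58.6 + 9.03 = 67.6 dB SPL.

67.6 dB SPL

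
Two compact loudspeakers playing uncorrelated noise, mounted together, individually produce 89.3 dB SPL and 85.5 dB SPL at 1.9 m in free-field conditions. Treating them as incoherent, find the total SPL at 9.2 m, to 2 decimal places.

Combined at 1.9 m: 10·log₁₀(10^(89.3/10)+10^(85.5/10)) = 90.813 dB SPL.
Then apply −20·log₁₀(9.2/1.9) = -13.701 dB → 77.11 dB SPL.

77.11 dB SPL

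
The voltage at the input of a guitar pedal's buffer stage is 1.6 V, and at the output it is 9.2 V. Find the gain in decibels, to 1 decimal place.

Voltage ratio → dB uses the 20·log₁₀ form:
20·log₁₀(9.2/1.6) = 20·log₁₀(5.750) = 15.2 dB.

15.2 dB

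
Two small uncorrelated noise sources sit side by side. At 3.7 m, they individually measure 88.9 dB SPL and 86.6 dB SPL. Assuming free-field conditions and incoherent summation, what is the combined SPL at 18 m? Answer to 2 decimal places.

77.17 dB SPL

Combined at 3.7 m: 10·log₁₀(10^(88.9/10)+10^(86.6/10)) = 90.911 dB SPL.
Then apply −20·log₁₀(18/3.7) = -13.741 dB → 77.17 dB SPL.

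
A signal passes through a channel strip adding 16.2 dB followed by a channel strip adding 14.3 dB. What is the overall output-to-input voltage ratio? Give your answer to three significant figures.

33.5

Net gain = 16.2 + 14.3 = 30.5 dB.
Voltage ratio = 10^(30.5/20) = 33.5.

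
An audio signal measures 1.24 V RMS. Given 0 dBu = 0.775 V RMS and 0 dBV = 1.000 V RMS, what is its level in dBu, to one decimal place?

dBu = 20·log₁₀(V / 0.775 V).
20·log₁₀(1.24/0.775) = +4.1 dBu.

+4.1 dBu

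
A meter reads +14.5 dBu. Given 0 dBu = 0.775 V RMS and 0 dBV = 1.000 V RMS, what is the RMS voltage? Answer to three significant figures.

V = 0.775 V × 10^(+14.5/20).
= 0.775 × 5.309 = 4.11 V.

4.11 V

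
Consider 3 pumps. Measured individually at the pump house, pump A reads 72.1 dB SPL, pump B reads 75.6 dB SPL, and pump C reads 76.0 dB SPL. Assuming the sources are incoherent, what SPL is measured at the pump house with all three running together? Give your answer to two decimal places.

79.65 dB SPL

Add the sources as powers (linear), then convert back to dB:
L_total = 10·log₁₀(10^(72.1/10) + 10^(75.6/10) + 10^(76.0/10)) = 10·log₁₀(92340000) = 79.65 dB SPL.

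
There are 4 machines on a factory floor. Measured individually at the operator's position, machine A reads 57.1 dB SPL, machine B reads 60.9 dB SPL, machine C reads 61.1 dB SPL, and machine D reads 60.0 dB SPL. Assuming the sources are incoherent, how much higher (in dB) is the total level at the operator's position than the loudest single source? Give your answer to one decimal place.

Add the sources as powers (linear), then convert back to dB:
L_total = 10·log₁₀(10^(57.1/10) + 10^(60.9/10) + 10^(61.1/10) + 10^(60.0/10)) = 66.05 dB SPL.
Excess over the loudest (61.1 dB): 66.05 − 61.1 = 5.0 dB.

5.0 dB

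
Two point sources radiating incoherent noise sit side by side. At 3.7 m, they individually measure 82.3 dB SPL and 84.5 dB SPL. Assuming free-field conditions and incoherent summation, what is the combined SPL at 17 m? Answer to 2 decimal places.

73.30 dB SPL

Combined at 3.7 m: 10·log₁₀(10^(82.3/10)+10^(84.5/10)) = 86.548 dB SPL.
Then apply −20·log₁₀(17/3.7) = -13.245 dB → 73.30 dB SPL.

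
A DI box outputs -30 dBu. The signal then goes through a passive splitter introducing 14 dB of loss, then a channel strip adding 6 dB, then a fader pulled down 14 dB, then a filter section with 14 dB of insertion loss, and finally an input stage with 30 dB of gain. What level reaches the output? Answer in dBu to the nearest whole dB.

In dB, series stages simply add:
-30 − 14 + 6 − 14 − 14 + 30 = -36 dBu.

-36 dBu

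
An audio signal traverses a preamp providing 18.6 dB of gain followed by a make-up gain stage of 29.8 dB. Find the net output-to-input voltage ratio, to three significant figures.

Net gain = 18.6 + 29.8 = 48.4 dB.
Voltage ratio = 10^(48.4/20) = 263.

263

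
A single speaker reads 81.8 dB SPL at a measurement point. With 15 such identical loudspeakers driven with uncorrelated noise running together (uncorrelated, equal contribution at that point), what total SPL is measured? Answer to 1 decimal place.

93.6 dB SPL

15 equal incoherent sources raise the level by 10·log₁₀(15) = 11.76 dB.
L_total = 81.8 + 11.76 = 93.6 dB SPL.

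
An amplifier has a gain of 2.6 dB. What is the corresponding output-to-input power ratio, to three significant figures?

Power ratio = 10^(dB/10).
10^(2.6/10) = 10^(0.2600) = 1.82.

1.82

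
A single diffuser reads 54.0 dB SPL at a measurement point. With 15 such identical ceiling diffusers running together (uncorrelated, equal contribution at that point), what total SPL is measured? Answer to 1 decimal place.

15 equal incoherent sources raise the level by 10·log₁₀(15) = 11.76 dB.
L_total = 54.0 + 11.76 = 65.8 dB SPL.

65.8 dB SPL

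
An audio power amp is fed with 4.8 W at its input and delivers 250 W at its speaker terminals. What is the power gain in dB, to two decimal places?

17.17 dB

Power ratio → dB uses the 10·log₁₀ form:
10·log₁₀(250/4.8) = 10·log₁₀(52.08) = 17.17 dB.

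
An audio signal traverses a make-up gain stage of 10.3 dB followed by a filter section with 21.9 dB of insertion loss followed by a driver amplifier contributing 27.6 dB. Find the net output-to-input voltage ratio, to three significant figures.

6.31

Net gain = 10.3 + (−21.9) + 27.6 = 16.0 dB.
Voltage ratio = 10^(16.0/20) = 6.31.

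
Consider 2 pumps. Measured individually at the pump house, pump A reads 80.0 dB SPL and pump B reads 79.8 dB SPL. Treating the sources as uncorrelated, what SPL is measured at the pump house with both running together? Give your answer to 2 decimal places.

82.91 dB SPL

Incoherent sources sum as intensities:
L_total = 10·log₁₀(10^(80.0/10) + 10^(79.8/10)) = 10·log₁₀(195500000) = 82.91 dB SPL.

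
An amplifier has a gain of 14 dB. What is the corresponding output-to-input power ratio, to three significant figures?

25.1

Power ratio = 10^(dB/10).
10^(14/10) = 10^(1.400) = 25.1.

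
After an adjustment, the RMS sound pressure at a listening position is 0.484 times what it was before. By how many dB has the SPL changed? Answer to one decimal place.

-6.3 dB

SPL change from a pressure ratio uses the 20·log₁₀ form:
20·log₁₀(0.484) = -6.3 dB.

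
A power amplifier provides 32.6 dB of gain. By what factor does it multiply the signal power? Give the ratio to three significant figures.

Power ratio = 10^(dB/10).
10^(32.6/10) = 10^(3.260) = 1820.

1820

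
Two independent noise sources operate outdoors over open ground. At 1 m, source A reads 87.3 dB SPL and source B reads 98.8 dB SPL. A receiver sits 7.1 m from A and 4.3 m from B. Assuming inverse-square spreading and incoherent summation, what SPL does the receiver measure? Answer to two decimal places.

86.24 dB SPL

At the listener: L_A = 87.3 − 20·log₁₀(7.1) = 70.275 dB; L_B = 98.8 − 20·log₁₀(4.3) = 86.131 dB.
Combined: 10·log₁₀(10^(70.275/10)+10^(86.131/10)) = 86.24 dB SPL.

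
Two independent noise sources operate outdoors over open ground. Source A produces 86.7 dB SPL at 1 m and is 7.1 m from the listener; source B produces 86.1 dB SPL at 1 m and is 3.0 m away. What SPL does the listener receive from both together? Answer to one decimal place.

77.4 dB SPL

At the listener: L_A = 86.7 − 20·log₁₀(7.1) = 69.67 dB; L_B = 86.1 − 20·log₁₀(3.0) = 76.56 dB.
Combined: 10·log₁₀(10^(69.67/10)+10^(76.56/10)) = 77.4 dB SPL.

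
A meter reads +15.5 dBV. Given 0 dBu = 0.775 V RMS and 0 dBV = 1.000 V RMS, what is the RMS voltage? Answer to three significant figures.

5.96 V

V = 1.000 V × 10^(+15.5/20).
= 1.000 × 5.957 = 5.96 V.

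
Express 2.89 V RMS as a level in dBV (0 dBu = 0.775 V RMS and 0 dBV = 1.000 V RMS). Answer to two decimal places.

+9.22 dBV

dBV = 20·log₁₀(V / 1.000 V).
20·log₁₀(2.89/1.000) = +9.22 dBV.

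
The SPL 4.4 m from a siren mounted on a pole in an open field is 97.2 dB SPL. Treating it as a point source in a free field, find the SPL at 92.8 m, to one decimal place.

Free-field point source: level drops by 20·log₁₀ of the distance ratio.
ΔL = −20·log₁₀(92.8/4.4) = -26.48 dB, so L₂ = 97.2 + (-26.48) = 70.7 dB SPL.

70.7 dB SPL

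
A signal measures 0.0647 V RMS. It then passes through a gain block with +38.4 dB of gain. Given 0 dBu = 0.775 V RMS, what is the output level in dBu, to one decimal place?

Input level: 20·log₁₀(0.0647/0.775) = -21.57 dBu.
Output: -21.57 + 38.4 = +16.8 dBu.

+16.8 dBu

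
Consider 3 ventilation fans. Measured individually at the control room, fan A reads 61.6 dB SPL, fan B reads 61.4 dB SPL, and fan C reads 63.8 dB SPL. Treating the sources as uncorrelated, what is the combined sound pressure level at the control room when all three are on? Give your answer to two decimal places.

67.18 dB SPL

Uncorrelated sources add in intensity (power), not in dB.
L_total = 10·log₁₀(10^(61.6/10) + 10^(61.4/10) + 10^(63.8/10)) = 10·log₁₀(5225000) = 67.18 dB SPL.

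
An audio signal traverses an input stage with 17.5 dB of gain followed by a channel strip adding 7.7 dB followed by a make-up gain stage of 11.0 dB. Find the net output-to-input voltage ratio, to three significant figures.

Net gain = 17.5 + 7.7 + 11.0 = 36.2 dB.
Voltage ratio = 10^(36.2/20) = 64.6.

64.6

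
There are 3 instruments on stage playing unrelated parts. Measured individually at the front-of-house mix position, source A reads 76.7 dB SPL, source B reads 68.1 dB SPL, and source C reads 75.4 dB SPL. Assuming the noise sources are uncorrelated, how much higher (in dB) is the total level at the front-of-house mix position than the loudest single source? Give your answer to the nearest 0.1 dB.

Incoherent sources sum as intensities:
L_total = 10·log₁₀(10^(76.7/10) + 10^(68.1/10) + 10^(75.4/10)) = 79.44 dB SPL.
Excess over the loudest (76.7 dB): 79.44 − 76.7 = 2.7 dB.

2.7 dB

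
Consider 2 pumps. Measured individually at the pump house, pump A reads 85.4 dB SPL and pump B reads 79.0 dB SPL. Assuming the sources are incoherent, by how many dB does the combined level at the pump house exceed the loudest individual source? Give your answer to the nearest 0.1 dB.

Uncorrelated sources add in intensity (power), not in dB.
L_total = 10·log₁₀(10^(85.4/10) + 10^(79.0/10)) = 86.30 dB SPL.
Excess over the loudest (85.4 dB): 86.30 − 85.4 = 0.9 dB.

0.9 dB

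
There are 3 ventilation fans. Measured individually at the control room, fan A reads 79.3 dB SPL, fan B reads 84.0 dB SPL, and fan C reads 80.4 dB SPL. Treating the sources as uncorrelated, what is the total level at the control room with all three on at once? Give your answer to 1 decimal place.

Uncorrelated sources add in intensity (power), not in dB.
L_total = 10·log₁₀(10^(79.3/10) + 10^(84.0/10) + 10^(80.4/10)) = 10·log₁₀(446000000) = 86.5 dB SPL.

86.5 dB SPL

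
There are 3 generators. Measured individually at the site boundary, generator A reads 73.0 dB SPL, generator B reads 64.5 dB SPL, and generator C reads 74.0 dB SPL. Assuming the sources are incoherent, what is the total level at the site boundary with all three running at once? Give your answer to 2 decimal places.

Incoherent sources sum as intensities:
L_total = 10·log₁₀(10^(73.0/10) + 10^(64.5/10) + 10^(74.0/10)) = 10·log₁₀(47890000) = 76.80 dB SPL.

76.80 dB SPL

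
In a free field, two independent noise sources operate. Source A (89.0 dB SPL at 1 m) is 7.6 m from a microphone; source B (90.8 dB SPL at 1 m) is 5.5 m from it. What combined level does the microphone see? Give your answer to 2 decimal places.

77.28 dB SPL

At the listener: L_A = 89.0 − 20·log₁₀(7.6) = 71.384 dB; L_B = 90.8 − 20·log₁₀(5.5) = 75.993 dB.
Combined: 10·log₁₀(10^(71.384/10)+10^(75.993/10)) = 77.28 dB SPL.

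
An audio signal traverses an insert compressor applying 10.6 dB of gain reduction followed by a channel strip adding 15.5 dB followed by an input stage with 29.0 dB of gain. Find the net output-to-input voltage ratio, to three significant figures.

49.5

Net gain = (−10.6) + 15.5 + 29.0 = 33.9 dB.
Voltage ratio = 10^(33.9/20) = 49.5.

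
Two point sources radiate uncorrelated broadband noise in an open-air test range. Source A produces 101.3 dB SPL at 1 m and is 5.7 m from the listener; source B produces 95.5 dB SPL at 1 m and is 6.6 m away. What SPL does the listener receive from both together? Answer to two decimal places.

At the listener: L_A = 101.3 − 20·log₁₀(5.7) = 86.183 dB; L_B = 95.5 − 20·log₁₀(6.6) = 79.109 dB.
Combined: 10·log₁₀(10^(86.183/10)+10^(79.109/10)) = 86.96 dB SPL.

86.96 dB SPL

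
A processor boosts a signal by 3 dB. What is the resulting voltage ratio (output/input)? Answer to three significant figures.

1.41

Voltage ratio = 10^(dB/20).
10^(3/20) = 10^(0.1500) = 1.41.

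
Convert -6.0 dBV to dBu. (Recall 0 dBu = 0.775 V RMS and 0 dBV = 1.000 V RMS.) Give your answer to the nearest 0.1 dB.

The offset between the scales is 20·log₁₀(0.775/1.000) = −2.214 dB.
So dBu = -6.0 + 2.214 = -3.8 dBu.

-3.8 dBu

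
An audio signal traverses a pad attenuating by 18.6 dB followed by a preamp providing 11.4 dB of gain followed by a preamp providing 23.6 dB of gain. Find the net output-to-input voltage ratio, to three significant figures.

Net gain = (−18.6) + 11.4 + 23.6 = 16.4 dB.
Voltage ratio = 10^(16.4/20) = 6.61.

6.61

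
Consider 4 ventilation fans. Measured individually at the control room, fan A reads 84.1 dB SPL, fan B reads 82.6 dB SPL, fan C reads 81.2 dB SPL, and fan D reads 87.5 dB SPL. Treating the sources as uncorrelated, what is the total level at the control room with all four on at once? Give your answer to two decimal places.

90.54 dB SPL

Add the sources as powers (linear), then convert back to dB:
L_total = 10·log₁₀(10^(84.1/10) + 10^(82.6/10) + 10^(81.2/10) + 10^(87.5/10)) = 10·log₁₀(1133000000) = 90.54 dB SPL.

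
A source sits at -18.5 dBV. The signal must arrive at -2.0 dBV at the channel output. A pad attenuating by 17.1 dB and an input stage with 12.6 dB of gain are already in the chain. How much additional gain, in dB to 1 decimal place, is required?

The required make-up gain is the shortfall in the dB sum.
G = -2.0 − (-18.5) + 17.1 − 12.6 = 21.0 dB.

21.0 dB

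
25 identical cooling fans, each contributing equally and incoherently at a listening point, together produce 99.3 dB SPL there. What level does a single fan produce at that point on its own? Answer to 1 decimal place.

85.3 dB SPL

25 equal incoherent sources add 10·log₁₀(25) = 13.98 dB over one source.
L_one = 99.3 − 13.98 = 85.3 dB SPL.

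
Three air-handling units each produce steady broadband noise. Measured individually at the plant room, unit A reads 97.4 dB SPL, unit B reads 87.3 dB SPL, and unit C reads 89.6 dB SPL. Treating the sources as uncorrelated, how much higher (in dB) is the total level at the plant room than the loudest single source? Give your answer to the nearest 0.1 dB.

Add the sources as powers (linear), then convert back to dB:
L_total = 10·log₁₀(10^(97.4/10) + 10^(87.3/10) + 10^(89.6/10)) = 98.42 dB SPL.
Excess over the loudest (97.4 dB): 98.42 − 97.4 = 1.0 dB.

1.0 dB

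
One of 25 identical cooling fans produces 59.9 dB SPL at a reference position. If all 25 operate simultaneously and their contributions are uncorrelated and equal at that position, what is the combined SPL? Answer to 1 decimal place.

73.9 dB SPL

25 equal incoherent sources raise the level by 10·log₁₀(25) = 13.98 dB.
L_total = 59.9 + 13.98 = 73.9 dB SPL.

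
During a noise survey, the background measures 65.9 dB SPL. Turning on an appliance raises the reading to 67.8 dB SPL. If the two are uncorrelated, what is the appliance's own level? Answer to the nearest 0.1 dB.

63.3 dB SPL

Subtract intensities: L_src = 10·log₁₀(10^(L_total/10) − 10^(L_bg/10)).
L_src = 10·log₁₀(10^(67.8/10) − 10^(65.9/10)) = 10·log₁₀(2135000) = 63.3 dB SPL.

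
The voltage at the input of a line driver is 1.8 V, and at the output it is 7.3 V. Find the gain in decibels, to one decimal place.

Voltage is an amplitude quantity, so gain = 20·log₁₀(V_out/V_in).
20·log₁₀(7.3/1.8) = 20·log₁₀(4.056) = 12.2 dB.

12.2 dB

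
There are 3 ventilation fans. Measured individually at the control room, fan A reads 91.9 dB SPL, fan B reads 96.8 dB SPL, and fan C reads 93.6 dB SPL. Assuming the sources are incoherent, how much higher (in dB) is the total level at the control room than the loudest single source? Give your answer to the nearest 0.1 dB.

2.6 dB

Incoherent sources sum as intensities:
L_total = 10·log₁₀(10^(91.9/10) + 10^(96.8/10) + 10^(93.6/10)) = 99.36 dB SPL.
Excess over the loudest (96.8 dB): 99.36 − 96.8 = 2.6 dB.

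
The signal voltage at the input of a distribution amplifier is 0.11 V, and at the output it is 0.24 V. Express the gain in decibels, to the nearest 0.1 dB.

6.8 dB

Voltage is an amplitude quantity, so gain = 20·log₁₀(V_out/V_in).
20·log₁₀(0.24/0.11) = 20·log₁₀(2.182) = 6.8 dB.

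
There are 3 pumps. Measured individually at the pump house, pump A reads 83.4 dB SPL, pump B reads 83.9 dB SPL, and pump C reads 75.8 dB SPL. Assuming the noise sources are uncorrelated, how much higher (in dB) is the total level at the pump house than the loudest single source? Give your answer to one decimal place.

3.1 dB

Uncorrelated sources add in intensity (power), not in dB.
L_total = 10·log₁₀(10^(83.4/10) + 10^(83.9/10) + 10^(75.8/10)) = 87.01 dB SPL.
Excess over the loudest (83.9 dB): 87.01 − 83.9 = 3.1 dB.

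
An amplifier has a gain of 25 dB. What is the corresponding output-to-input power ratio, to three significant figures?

316

Power ratio = 10^(dB/10).
10^(25/10) = 10^(2.500) = 316.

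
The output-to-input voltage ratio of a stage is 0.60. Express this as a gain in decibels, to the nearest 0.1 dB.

Voltage ratio → dB uses the 20·log₁₀ form:
20·log₁₀(0.60) = -4.4 dB.

-4.4 dB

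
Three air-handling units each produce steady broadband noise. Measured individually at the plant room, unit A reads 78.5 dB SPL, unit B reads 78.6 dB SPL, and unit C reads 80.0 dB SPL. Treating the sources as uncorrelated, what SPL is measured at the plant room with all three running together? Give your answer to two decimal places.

83.86 dB SPL

Incoherent sources sum as intensities:
L_total = 10·log₁₀(10^(78.5/10) + 10^(78.6/10) + 10^(80.0/10)) = 10·log₁₀(243200000) = 83.86 dB SPL.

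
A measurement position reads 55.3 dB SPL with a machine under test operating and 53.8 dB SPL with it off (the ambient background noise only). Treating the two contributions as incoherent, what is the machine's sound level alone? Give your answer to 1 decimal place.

Subtract intensities: L_src = 10·log₁₀(10^(L_total/10) − 10^(L_bg/10)).
L_src = 10·log₁₀(10^(55.3/10) − 10^(53.8/10)) = 10·log₁₀(98960) = 50.0 dB SPL.

50.0 dB SPL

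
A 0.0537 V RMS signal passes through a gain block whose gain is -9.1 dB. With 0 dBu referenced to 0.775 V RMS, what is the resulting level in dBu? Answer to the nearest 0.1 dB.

Input level: 20·log₁₀(0.0537/0.775) = -23.19 dBu.
Output: -23.19 − 9.1 = -32.3 dBu.

-32.3 dBu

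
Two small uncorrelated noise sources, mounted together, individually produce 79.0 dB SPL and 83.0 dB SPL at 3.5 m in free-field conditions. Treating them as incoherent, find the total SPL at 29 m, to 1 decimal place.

66.1 dB SPL

Combined at 3.5 m: 10·log₁₀(10^(79.0/10)+10^(83.0/10)) = 84.46 dB SPL.
Then apply −20·log₁₀(29/3.5) = -18.37 dB → 66.1 dB SPL.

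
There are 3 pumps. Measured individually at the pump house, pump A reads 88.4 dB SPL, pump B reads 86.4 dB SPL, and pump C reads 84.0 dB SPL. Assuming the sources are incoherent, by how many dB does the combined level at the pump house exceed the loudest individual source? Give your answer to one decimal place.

3.0 dB

Uncorrelated sources add in intensity (power), not in dB.
L_total = 10·log₁₀(10^(88.4/10) + 10^(86.4/10) + 10^(84.0/10)) = 91.40 dB SPL.
Excess over the loudest (88.4 dB): 91.40 − 88.4 = 3.0 dB.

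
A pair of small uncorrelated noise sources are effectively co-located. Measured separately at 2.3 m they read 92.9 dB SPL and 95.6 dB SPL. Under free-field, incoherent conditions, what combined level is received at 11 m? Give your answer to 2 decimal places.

Combined at 2.3 m: 10·log₁₀(10^(92.9/10)+10^(95.6/10)) = 97.467 dB SPL.
Then apply −20·log₁₀(11/2.3) = -13.593 dB → 83.87 dB SPL.

83.87 dB SPL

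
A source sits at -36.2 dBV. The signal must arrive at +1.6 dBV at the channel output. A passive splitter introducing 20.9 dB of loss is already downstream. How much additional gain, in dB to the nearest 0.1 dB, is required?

The required make-up gain is the shortfall in the dB sum.
G = +1.6 − (-36.2) + 20.9 = 58.7 dB.

58.7 dB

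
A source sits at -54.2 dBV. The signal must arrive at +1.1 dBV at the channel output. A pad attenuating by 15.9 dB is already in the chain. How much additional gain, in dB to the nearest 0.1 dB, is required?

71.2 dB

The required make-up gain is the shortfall in the dB sum.
G = +1.1 − (-54.2) + 15.9 = 71.2 dB.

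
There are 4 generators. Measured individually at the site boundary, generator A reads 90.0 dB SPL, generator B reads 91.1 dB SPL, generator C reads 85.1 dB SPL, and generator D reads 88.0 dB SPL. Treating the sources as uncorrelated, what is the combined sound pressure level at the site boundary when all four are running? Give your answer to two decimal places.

95.11 dB SPL

Add the sources as powers (linear), then convert back to dB:
L_total = 10·log₁₀(10^(90.0/10) + 10^(91.1/10) + 10^(85.1/10) + 10^(88.0/10)) = 10·log₁₀(3243000000) = 95.11 dB SPL.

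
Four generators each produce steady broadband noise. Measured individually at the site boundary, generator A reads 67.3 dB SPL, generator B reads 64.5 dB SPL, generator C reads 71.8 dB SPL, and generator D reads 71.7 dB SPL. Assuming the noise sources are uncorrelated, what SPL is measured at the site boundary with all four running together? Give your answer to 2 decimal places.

75.81 dB SPL

Incoherent sources sum as intensities:
L_total = 10·log₁₀(10^(67.3/10) + 10^(64.5/10) + 10^(71.8/10) + 10^(71.7/10)) = 10·log₁₀(38120000) = 75.81 dB SPL.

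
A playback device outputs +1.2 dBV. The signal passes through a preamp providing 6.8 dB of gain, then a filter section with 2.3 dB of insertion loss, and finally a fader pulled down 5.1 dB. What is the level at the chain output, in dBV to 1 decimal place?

+0.6 dBV

Gain stages sum in dB:
+1.2 + 6.8 − 2.3 − 5.1 = +0.6 dBV.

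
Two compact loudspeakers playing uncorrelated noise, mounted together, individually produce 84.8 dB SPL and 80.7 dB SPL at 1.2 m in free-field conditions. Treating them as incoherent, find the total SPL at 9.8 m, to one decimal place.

Combined at 1.2 m: 10·log₁₀(10^(84.8/10)+10^(80.7/10)) = 86.23 dB SPL.
Then apply −20·log₁₀(9.8/1.2) = -18.24 dB → 68.0 dB SPL.

68.0 dB SPL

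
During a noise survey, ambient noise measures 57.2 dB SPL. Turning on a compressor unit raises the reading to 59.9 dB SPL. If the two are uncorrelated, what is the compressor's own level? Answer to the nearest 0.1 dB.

56.6 dB SPL

Subtract intensities: L_src = 10·log₁₀(10^(L_total/10) − 10^(L_bg/10)).
L_src = 10·log₁₀(10^(59.9/10) − 10^(57.2/10)) = 10·log₁₀(452400) = 56.6 dB SPL.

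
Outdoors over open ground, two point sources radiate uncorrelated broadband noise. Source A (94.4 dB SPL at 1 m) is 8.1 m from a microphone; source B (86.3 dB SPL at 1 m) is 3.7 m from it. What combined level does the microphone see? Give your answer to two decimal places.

At the listener: L_A = 94.4 − 20·log₁₀(8.1) = 76.230 dB; L_B = 86.3 − 20·log₁₀(3.7) = 74.936 dB.
Combined: 10·log₁₀(10^(76.230/10)+10^(74.936/10)) = 78.64 dB SPL.

78.64 dB SPL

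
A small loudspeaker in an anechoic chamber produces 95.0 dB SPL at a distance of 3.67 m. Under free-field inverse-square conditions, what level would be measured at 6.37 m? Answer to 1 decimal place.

90.2 dB SPL

Inverse-square spreading gives ΔL = −20·log₁₀(d₂/d₁).
ΔL = −20·log₁₀(6.37/3.67) = -4.79 dB, so L₂ = 95.0 + (-4.79) = 90.2 dB SPL.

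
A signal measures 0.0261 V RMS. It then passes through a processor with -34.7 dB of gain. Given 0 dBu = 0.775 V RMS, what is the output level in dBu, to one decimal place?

Input level: 20·log₁₀(0.0261/0.775) = -29.45 dBu.
Output: -29.45 − 34.7 = -64.2 dBu.

-64.2 dBu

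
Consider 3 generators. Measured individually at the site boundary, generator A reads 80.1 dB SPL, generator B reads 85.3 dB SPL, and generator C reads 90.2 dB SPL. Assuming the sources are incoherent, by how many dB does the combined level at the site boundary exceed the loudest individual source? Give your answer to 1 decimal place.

Incoherent sources sum as intensities:
L_total = 10·log₁₀(10^(80.1/10) + 10^(85.3/10) + 10^(90.2/10)) = 91.73 dB SPL.
Excess over the loudest (90.2 dB): 91.73 − 90.2 = 1.5 dB.

1.5 dB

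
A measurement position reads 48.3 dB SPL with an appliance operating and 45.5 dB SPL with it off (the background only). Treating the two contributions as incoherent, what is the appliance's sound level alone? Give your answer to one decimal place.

45.1 dB SPL

Background correction is a power subtraction:
L_src = 10·log₁₀(10^(48.3/10) − 10^(45.5/10)) = 10·log₁₀(32130) = 45.1 dB SPL.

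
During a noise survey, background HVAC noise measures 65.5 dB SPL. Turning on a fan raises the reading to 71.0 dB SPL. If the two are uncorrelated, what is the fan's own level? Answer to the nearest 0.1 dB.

Subtract intensities: L_src = 10·log₁₀(10^(L_total/10) − 10^(L_bg/10)).
L_src = 10·log₁₀(10^(71.0/10) − 10^(65.5/10)) = 10·log₁₀(9041000) = 69.6 dB SPL.

69.6 dB SPL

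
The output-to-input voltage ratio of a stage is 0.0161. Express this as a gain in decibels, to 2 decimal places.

-35.86 dB

For a voltage ratio, dB = 20·log₁₀(V₂/V₁).
20·log₁₀(0.0161) = -35.86 dB.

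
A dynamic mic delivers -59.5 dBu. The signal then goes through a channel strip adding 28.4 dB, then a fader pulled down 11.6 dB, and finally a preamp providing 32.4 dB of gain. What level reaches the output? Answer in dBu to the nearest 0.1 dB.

Gain stages sum in dB:
-59.5 + 28.4 − 11.6 + 32.4 = -10.3 dBu.

-10.3 dBu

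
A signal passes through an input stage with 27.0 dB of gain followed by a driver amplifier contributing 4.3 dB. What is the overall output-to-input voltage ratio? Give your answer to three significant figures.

Net gain = 27.0 + 4.3 = 31.3 dB.
Voltage ratio = 10^(31.3/20) = 36.7.

36.7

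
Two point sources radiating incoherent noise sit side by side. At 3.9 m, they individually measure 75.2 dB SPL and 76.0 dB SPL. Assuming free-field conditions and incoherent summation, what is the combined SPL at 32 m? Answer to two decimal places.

Combined at 3.9 m: 10·log₁₀(10^(75.2/10)+10^(76.0/10)) = 78.629 dB SPL.
Then apply −20·log₁₀(32/3.9) = -18.282 dB → 60.35 dB SPL.

60.35 dB SPL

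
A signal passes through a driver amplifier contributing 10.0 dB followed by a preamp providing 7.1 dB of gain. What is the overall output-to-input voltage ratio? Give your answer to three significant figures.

7.16

Net gain = 10.0 + 7.1 = 17.1 dB.
Voltage ratio = 10^(17.1/20) = 7.16.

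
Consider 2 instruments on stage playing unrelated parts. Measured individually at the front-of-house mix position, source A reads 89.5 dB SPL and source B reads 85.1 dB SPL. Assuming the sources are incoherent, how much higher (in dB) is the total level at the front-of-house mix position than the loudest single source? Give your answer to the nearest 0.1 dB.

Add the sources as powers (linear), then convert back to dB:
L_total = 10·log₁₀(10^(89.5/10) + 10^(85.1/10)) = 90.85 dB SPL.
Excess over the loudest (89.5 dB): 90.85 − 89.5 = 1.3 dB.

1.3 dB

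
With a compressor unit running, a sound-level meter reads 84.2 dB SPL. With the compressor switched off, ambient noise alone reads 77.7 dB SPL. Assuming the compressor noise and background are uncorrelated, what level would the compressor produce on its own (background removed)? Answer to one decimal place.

Remove the background by subtracting linear intensities:
L_src = 10·log₁₀(10^(84.2/10) − 10^(77.7/10)) = 10·log₁₀(204100000) = 83.1 dB SPL.

83.1 dB SPL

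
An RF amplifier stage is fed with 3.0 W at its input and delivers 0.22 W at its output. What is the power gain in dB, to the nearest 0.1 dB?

Power is a power quantity, so gain = 10·log₁₀(P_out/P_in).
10·log₁₀(0.22/3.0) = 10·log₁₀(0.07333) = -11.3 dB.

-11.3 dB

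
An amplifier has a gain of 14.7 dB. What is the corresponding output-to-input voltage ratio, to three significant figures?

5.43

Voltage ratio = 10^(dB/20).
10^(14.7/20) = 10^(0.7350) = 5.43.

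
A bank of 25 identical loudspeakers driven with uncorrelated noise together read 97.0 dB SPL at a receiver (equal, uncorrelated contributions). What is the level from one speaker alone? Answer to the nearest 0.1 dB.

25 equal incoherent sources add 10·log₁₀(25) = 13.98 dB over one source.
L_one = 97.0 − 13.98 = 83.0 dB SPL.

83.0 dB SPL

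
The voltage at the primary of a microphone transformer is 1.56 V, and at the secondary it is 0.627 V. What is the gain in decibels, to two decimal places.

-7.92 dB

Voltage ratio → dB uses the 20·log₁₀ form:
20·log₁₀(0.627/1.56) = 20·log₁₀(0.4019) = -7.92 dB.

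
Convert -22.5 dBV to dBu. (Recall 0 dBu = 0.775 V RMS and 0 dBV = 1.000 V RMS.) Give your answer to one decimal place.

The offset between the scales is 20·log₁₀(0.775/1.000) = −2.214 dB.
So dBu = -22.5 + 2.214 = -20.3 dBu.

-20.3 dBu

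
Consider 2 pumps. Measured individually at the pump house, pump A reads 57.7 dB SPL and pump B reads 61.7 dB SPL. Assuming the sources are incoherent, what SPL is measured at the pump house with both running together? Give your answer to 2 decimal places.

Incoherent sources sum as intensities:
L_total = 10·log₁₀(10^(57.7/10) + 10^(61.7/10)) = 10·log₁₀(2068000) = 63.16 dB SPL.

63.16 dB SPL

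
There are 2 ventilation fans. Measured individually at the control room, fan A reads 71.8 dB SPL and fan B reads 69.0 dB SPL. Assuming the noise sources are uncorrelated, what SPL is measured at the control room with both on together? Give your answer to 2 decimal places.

73.63 dB SPL

Uncorrelated sources add in intensity (power), not in dB.
L_total = 10·log₁₀(10^(71.8/10) + 10^(69.0/10)) = 10·log₁₀(23080000) = 73.63 dB SPL.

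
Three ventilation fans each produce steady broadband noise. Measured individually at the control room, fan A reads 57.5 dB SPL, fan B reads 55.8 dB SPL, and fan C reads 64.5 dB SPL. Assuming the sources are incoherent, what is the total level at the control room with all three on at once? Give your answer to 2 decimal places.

65.75 dB SPL

Incoherent sources sum as intensities:
L_total = 10·log₁₀(10^(57.5/10) + 10^(55.8/10) + 10^(64.5/10)) = 10·log₁₀(3761000) = 65.75 dB SPL.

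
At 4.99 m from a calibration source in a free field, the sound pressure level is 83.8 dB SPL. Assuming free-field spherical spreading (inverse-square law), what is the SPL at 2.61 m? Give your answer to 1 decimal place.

Inverse-square spreading gives ΔL = −20·log₁₀(d₂/d₁).
ΔL = −20·log₁₀(2.61/4.99) = 5.63 dB, so L₂ = 83.8 + (5.63) = 89.4 dB SPL.

89.4 dB SPL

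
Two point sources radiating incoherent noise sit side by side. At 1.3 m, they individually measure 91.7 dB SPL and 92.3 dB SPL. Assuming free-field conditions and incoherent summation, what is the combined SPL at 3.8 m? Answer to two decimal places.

Combined at 1.3 m: 10·log₁₀(10^(91.7/10)+10^(92.3/10)) = 95.021 dB SPL.
Then apply −20·log₁₀(3.8/1.3) = -9.317 dB → 85.70 dB SPL.

85.70 dB SPL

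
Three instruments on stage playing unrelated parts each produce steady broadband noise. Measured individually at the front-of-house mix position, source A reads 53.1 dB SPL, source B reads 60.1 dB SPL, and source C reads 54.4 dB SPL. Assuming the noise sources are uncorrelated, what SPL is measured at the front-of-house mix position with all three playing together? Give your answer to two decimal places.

Incoherent sources sum as intensities:
L_total = 10·log₁₀(10^(53.1/10) + 10^(60.1/10) + 10^(54.4/10)) = 10·log₁₀(1503000) = 61.77 dB SPL.

61.77 dB SPL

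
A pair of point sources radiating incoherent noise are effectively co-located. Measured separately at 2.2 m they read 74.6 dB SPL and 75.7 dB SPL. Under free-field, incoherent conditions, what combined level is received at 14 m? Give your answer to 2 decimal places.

62.12 dB SPL

Combined at 2.2 m: 10·log₁₀(10^(74.6/10)+10^(75.7/10)) = 78.195 dB SPL.
Then apply −20·log₁₀(14/2.2) = -16.074 dB → 62.12 dB SPL.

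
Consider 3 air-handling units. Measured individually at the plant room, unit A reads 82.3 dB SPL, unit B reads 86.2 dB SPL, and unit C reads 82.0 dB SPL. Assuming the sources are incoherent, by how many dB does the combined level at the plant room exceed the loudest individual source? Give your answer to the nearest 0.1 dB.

Uncorrelated sources add in intensity (power), not in dB.
L_total = 10·log₁₀(10^(82.3/10) + 10^(86.2/10) + 10^(82.0/10)) = 88.72 dB SPL.
Excess over the loudest (86.2 dB): 88.72 − 86.2 = 2.5 dB.

2.5 dB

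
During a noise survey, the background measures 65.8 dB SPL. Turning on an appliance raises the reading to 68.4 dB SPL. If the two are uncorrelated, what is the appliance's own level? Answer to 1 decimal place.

64.9 dB SPL

Remove the background by subtracting linear intensities:
L_src = 10·log₁₀(10^(68.4/10) − 10^(65.8/10)) = 10·log₁₀(3116000) = 64.9 dB SPL.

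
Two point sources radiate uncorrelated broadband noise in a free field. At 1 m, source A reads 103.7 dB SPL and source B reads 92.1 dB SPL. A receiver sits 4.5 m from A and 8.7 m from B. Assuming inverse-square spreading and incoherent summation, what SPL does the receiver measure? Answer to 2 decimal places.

90.72 dB SPL

At the listener: L_A = 103.7 − 20·log₁₀(4.5) = 90.636 dB; L_B = 92.1 − 20·log₁₀(8.7) = 73.310 dB.
Combined: 10·log₁₀(10^(90.636/10)+10^(73.310/10)) = 90.72 dB SPL.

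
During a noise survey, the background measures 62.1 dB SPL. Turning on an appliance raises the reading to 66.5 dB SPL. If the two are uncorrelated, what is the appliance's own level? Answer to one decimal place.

64.5 dB SPL

Subtract intensities: L_src = 10·log₁₀(10^(L_total/10) − 10^(L_bg/10)).
L_src = 10·log₁₀(10^(66.5/10) − 10^(62.1/10)) = 10·log₁₀(2845000) = 64.5 dB SPL.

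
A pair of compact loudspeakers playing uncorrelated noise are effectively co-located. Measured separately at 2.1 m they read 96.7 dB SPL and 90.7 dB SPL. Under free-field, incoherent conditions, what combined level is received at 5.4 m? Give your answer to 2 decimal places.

Combined at 2.1 m: 10·log₁₀(10^(96.7/10)+10^(90.7/10)) = 97.673 dB SPL.
Then apply −20·log₁₀(5.4/2.1) = -8.203 dB → 89.47 dB SPL.

89.47 dB SPL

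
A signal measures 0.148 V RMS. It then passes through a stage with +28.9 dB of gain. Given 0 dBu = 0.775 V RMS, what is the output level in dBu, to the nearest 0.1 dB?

+14.5 dBu

Input level: 20·log₁₀(0.148/0.775) = -14.38 dBu.
Output: -14.38 + 28.9 = +14.5 dBu.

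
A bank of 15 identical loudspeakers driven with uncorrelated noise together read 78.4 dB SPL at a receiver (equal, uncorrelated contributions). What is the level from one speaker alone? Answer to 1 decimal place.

15 equal incoherent sources add 10·log₁₀(15) = 11.76 dB over one source.
L_one = 78.4 − 11.76 = 66.6 dB SPL.

66.6 dB SPL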